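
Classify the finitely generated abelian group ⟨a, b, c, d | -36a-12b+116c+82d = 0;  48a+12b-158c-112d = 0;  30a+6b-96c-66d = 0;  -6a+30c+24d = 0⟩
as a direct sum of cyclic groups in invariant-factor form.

rank_ℚ(R)=4; free=4−4=0
SNF(R) diag = [2, 6, 6, 18] → torsion [2, 6, 6, 18]

Answer: M ≅ ℤ/2 ⊕ ℤ/6 ⊕ ℤ/6 ⊕ ℤ/18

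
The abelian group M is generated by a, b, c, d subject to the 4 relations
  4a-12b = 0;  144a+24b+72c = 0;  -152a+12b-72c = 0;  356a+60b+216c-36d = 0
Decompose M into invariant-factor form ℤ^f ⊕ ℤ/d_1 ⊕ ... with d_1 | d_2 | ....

Answer: M ≅ ℤ/4 ⊕ ℤ/12 ⊕ ℤ/36 ⊕ ℤ/72

Derivation:
rank_ℚ(R)=4; free=4−4=0
SNF(R) diag = [4, 12, 36, 72] → torsion [4, 12, 36, 72]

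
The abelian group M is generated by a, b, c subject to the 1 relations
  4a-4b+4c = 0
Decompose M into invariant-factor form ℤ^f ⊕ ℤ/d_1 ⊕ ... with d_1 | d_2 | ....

rank_ℚ(R)=1; free=3−1=2
SNF(R) diag = [4] → torsion [4]

Answer: M ≅ ℤ^2 ⊕ ℤ/4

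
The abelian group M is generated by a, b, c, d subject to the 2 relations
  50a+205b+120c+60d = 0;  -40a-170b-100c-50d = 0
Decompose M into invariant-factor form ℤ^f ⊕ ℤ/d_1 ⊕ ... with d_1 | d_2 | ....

rank_ℚ(R)=2; free=4−2=2
SNF(R) diag = [5, 10] → torsion [5, 10]

Answer: M ≅ ℤ^2 ⊕ ℤ/5 ⊕ ℤ/10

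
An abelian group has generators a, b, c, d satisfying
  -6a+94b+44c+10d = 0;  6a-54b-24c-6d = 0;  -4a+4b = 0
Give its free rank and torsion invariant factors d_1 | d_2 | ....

Answer: M ≅ ℤ^1 ⊕ ℤ/2 ⊕ ℤ/4 ⊕ ℤ/12

Derivation:
rank_ℚ(R)=3; free=4−3=1
SNF(R) diag = [2, 4, 12] → torsion [2, 4, 12]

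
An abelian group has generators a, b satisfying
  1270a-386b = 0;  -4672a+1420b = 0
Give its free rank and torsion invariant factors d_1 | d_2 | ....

Answer: M ≅ ℤ/2 ⊕ ℤ/4

Derivation:
rank_ℚ(R)=2; free=2−2=0
SNF(R) diag = [2, 4] → torsion [2, 4]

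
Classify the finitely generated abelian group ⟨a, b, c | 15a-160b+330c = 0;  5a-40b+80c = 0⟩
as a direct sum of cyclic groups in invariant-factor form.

rank_ℚ(R)=2; free=3−2=1
SNF(R) diag = [5, 10] → torsion [5, 10]

Answer: M ≅ ℤ^1 ⊕ ℤ/5 ⊕ ℤ/10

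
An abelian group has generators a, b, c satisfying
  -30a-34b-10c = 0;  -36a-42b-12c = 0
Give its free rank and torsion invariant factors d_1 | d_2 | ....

Answer: M ≅ ℤ^1 ⊕ ℤ/2 ⊕ ℤ/6

Derivation:
rank_ℚ(R)=2; free=3−2=1
SNF(R) diag = [2, 6] → torsion [2, 6]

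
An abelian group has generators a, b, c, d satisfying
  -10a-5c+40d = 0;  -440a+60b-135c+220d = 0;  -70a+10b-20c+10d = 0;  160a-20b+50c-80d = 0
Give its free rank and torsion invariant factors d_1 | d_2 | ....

rank_ℚ(R)=4; free=4−4=0
SNF(R) diag = [5, 10, 10, 20] → torsion [5, 10, 10, 20]

Answer: M ≅ ℤ/5 ⊕ ℤ/10 ⊕ ℤ/10 ⊕ ℤ/20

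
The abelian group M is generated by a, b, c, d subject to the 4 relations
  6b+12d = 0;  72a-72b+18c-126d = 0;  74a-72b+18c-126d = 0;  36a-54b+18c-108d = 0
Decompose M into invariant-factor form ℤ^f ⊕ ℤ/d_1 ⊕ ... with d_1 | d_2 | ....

rank_ℚ(R)=4; free=4−4=0
SNF(R) diag = [2, 6, 18, 18] → torsion [2, 6, 18, 18]

Answer: M ≅ ℤ/2 ⊕ ℤ/6 ⊕ ℤ/18 ⊕ ℤ/18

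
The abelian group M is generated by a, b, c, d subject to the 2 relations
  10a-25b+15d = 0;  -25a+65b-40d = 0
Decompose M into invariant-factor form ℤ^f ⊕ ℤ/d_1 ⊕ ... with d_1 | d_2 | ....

Answer: M ≅ ℤ^2 ⊕ ℤ/5 ⊕ ℤ/5

Derivation:
rank_ℚ(R)=2; free=4−2=2
SNF(R) diag = [5, 5] → torsion [5, 5]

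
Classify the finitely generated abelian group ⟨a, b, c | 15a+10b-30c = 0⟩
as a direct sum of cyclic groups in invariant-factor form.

Answer: M ≅ ℤ^2 ⊕ ℤ/5

Derivation:
rank_ℚ(R)=1; free=3−1=2
SNF(R) diag = [5] → torsion [5]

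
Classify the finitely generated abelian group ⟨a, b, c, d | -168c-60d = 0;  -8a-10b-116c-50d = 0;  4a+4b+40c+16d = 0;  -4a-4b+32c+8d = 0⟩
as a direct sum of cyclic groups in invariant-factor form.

rank_ℚ(R)=4; free=4−4=0
SNF(R) diag = [2, 4, 12, 24] → torsion [2, 4, 12, 24]

Answer: M ≅ ℤ/2 ⊕ ℤ/4 ⊕ ℤ/12 ⊕ ℤ/24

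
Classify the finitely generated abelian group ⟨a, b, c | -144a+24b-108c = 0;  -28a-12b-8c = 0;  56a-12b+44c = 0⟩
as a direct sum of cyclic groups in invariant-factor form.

Answer: M ≅ ℤ/4 ⊕ ℤ/4 ⊕ ℤ/12

Derivation:
rank_ℚ(R)=3; free=3−3=0
SNF(R) diag = [4, 4, 12] → torsion [4, 4, 12]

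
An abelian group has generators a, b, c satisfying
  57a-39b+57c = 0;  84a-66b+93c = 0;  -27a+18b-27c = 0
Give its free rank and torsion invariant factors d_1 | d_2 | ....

rank_ℚ(R)=3; free=3−3=0
SNF(R) diag = [3, 9, 9] → torsion [3, 9, 9]

Answer: M ≅ ℤ/3 ⊕ ℤ/9 ⊕ ℤ/9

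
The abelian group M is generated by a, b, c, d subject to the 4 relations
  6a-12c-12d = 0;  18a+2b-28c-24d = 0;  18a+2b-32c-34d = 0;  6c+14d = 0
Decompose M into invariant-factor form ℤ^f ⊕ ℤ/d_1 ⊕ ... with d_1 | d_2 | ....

Answer: M ≅ ℤ/2 ⊕ ℤ/2 ⊕ ℤ/2 ⊕ ℤ/6

Derivation:
rank_ℚ(R)=4; free=4−4=0
SNF(R) diag = [2, 2, 2, 6] → torsion [2, 2, 2, 6]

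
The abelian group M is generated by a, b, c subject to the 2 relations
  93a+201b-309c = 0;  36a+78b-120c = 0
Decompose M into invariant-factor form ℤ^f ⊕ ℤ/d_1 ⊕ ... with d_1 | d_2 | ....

rank_ℚ(R)=2; free=3−2=1
SNF(R) diag = [3, 6] → torsion [3, 6]

Answer: M ≅ ℤ^1 ⊕ ℤ/3 ⊕ ℤ/6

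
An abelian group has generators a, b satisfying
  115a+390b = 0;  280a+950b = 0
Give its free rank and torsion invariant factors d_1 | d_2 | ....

rank_ℚ(R)=2; free=2−2=0
SNF(R) diag = [5, 10] → torsion [5, 10]

Answer: M ≅ ℤ/5 ⊕ ℤ/10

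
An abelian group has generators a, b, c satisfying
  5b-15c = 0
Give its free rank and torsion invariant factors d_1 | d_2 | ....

rank_ℚ(R)=1; free=3−1=2
SNF(R) diag = [5] → torsion [5]

Answer: M ≅ ℤ^2 ⊕ ℤ/5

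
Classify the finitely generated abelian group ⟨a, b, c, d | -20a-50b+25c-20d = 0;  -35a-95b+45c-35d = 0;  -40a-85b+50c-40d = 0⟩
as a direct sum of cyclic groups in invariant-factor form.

Answer: M ≅ ℤ^1 ⊕ ℤ/5 ⊕ ℤ/5 ⊕ ℤ/15

Derivation:
rank_ℚ(R)=3; free=4−3=1
SNF(R) diag = [5, 5, 15] → torsion [5, 5, 15]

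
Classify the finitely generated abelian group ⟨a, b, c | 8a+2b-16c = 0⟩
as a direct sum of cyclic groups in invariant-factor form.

Answer: M ≅ ℤ^2 ⊕ ℤ/2

Derivation:
rank_ℚ(R)=1; free=3−1=2
SNF(R) diag = [2] → torsion [2]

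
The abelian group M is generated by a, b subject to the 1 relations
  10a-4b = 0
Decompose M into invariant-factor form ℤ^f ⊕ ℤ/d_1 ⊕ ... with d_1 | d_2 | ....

Answer: M ≅ ℤ^1 ⊕ ℤ/2

Derivation:
rank_ℚ(R)=1; free=2−1=1
SNF(R) diag = [2] → torsion [2]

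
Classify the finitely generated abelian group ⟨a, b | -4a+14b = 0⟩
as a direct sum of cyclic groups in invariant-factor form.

Answer: M ≅ ℤ^1 ⊕ ℤ/2

Derivation:
rank_ℚ(R)=1; free=2−1=1
SNF(R) diag = [2] → torsion [2]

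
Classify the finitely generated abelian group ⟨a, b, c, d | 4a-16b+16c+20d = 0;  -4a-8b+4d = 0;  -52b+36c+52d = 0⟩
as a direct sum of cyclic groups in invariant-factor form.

Answer: M ≅ ℤ^1 ⊕ ℤ/4 ⊕ ℤ/4 ⊕ ℤ/8

Derivation:
rank_ℚ(R)=3; free=4−3=1
SNF(R) diag = [4, 4, 8] → torsion [4, 4, 8]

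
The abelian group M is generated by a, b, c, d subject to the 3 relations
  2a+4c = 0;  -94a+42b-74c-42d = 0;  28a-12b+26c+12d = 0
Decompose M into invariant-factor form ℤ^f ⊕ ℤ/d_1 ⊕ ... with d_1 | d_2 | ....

Answer: M ≅ ℤ^1 ⊕ ℤ/2 ⊕ ℤ/6 ⊕ ℤ/18

Derivation:
rank_ℚ(R)=3; free=4−3=1
SNF(R) diag = [2, 6, 18] → torsion [2, 6, 18]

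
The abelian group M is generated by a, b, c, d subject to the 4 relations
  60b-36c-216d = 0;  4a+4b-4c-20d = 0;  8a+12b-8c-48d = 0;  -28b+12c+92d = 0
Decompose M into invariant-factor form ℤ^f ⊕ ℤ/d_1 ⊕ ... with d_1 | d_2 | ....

rank_ℚ(R)=4; free=4−4=0
SNF(R) diag = [4, 4, 12, 12] → torsion [4, 4, 12, 12]

Answer: M ≅ ℤ/4 ⊕ ℤ/4 ⊕ ℤ/12 ⊕ ℤ/12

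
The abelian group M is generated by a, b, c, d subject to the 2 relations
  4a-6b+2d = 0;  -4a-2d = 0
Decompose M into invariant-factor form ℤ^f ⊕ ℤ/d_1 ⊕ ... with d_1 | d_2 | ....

rank_ℚ(R)=2; free=4−2=2
SNF(R) diag = [2, 6] → torsion [2, 6]

Answer: M ≅ ℤ^2 ⊕ ℤ/2 ⊕ ℤ/6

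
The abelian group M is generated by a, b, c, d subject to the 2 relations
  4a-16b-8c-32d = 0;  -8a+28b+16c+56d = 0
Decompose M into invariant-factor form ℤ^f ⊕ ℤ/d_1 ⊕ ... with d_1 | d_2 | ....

Answer: M ≅ ℤ^2 ⊕ ℤ/4 ⊕ ℤ/4

Derivation:
rank_ℚ(R)=2; free=4−2=2
SNF(R) diag = [4, 4] → torsion [4, 4]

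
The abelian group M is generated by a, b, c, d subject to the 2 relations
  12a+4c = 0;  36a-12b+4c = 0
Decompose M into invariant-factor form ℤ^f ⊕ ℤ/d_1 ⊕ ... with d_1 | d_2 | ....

Answer: M ≅ ℤ^2 ⊕ ℤ/4 ⊕ ℤ/12

Derivation:
rank_ℚ(R)=2; free=4−2=2
SNF(R) diag = [4, 12] → torsion [4, 12]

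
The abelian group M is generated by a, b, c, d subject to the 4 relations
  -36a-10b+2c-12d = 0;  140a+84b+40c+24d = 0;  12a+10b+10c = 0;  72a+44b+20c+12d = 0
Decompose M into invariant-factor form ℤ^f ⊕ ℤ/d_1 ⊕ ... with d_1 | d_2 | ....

rank_ℚ(R)=4; free=4−4=0
SNF(R) diag = [2, 4, 12, 12] → torsion [2, 4, 12, 12]

Answer: M ≅ ℤ/2 ⊕ ℤ/4 ⊕ ℤ/12 ⊕ ℤ/12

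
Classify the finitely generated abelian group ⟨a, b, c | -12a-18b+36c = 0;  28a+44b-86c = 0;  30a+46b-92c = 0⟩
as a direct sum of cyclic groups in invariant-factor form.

Answer: M ≅ ℤ/2 ⊕ ℤ/2 ⊕ ℤ/6

Derivation:
rank_ℚ(R)=3; free=3−3=0
SNF(R) diag = [2, 2, 6] → torsion [2, 2, 6]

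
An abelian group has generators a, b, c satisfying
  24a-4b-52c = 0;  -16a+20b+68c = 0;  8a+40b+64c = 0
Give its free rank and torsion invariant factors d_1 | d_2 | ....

rank_ℚ(R)=3; free=3−3=0
SNF(R) diag = [4, 8, 24] → torsion [4, 8, 24]

Answer: M ≅ ℤ/4 ⊕ ℤ/8 ⊕ ℤ/24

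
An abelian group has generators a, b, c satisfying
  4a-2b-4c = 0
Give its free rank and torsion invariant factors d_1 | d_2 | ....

rank_ℚ(R)=1; free=3−1=2
SNF(R) diag = [2] → torsion [2]

Answer: M ≅ ℤ^2 ⊕ ℤ/2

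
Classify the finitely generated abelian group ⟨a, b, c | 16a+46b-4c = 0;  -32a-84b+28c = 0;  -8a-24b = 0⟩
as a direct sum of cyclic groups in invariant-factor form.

rank_ℚ(R)=3; free=3−3=0
SNF(R) diag = [2, 4, 8] → torsion [2, 4, 8]

Answer: M ≅ ℤ/2 ⊕ ℤ/4 ⊕ ℤ/8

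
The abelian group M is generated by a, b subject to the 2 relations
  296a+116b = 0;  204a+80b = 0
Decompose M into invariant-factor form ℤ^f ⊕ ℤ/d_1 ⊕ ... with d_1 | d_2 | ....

Answer: M ≅ ℤ/4 ⊕ ℤ/4

Derivation:
rank_ℚ(R)=2; free=2−2=0
SNF(R) diag = [4, 4] → torsion [4, 4]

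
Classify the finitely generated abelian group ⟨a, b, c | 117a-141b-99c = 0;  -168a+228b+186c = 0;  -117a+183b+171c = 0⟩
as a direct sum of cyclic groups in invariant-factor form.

rank_ℚ(R)=3; free=3−3=0
SNF(R) diag = [3, 6, 18] → torsion [3, 6, 18]

Answer: M ≅ ℤ/3 ⊕ ℤ/6 ⊕ ℤ/18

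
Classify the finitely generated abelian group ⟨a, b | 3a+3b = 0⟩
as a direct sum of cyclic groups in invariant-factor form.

Answer: M ≅ ℤ^1 ⊕ ℤ/3

Derivation:
rank_ℚ(R)=1; free=2−1=1
SNF(R) diag = [3] → torsion [3]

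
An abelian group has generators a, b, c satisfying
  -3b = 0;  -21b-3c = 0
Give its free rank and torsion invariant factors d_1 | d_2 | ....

rank_ℚ(R)=2; free=3−2=1
SNF(R) diag = [3, 3] → torsion [3, 3]

Answer: M ≅ ℤ^1 ⊕ ℤ/3 ⊕ ℤ/3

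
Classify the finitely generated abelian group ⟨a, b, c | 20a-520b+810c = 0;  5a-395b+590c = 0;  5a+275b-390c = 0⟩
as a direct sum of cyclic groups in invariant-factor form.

Answer: M ≅ ℤ/5 ⊕ ℤ/10 ⊕ ℤ/30

Derivation:
rank_ℚ(R)=3; free=3−3=0
SNF(R) diag = [5, 10, 30] → torsion [5, 10, 30]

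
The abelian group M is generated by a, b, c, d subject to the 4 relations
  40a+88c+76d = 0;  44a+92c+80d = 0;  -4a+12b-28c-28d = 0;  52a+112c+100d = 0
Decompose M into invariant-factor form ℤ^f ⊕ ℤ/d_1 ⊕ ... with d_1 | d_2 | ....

Answer: M ≅ ℤ/4 ⊕ ℤ/12 ⊕ ℤ/12 ⊕ ℤ/12

Derivation:
rank_ℚ(R)=4; free=4−4=0
SNF(R) diag = [4, 12, 12, 12] → torsion [4, 12, 12, 12]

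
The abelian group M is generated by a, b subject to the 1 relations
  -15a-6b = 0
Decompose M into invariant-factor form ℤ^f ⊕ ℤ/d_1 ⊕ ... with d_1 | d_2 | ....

Answer: M ≅ ℤ^1 ⊕ ℤ/3

Derivation:
rank_ℚ(R)=1; free=2−1=1
SNF(R) diag = [3] → torsion [3]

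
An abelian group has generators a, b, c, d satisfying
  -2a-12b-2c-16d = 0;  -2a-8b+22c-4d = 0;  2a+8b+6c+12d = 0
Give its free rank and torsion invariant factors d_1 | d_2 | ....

Answer: M ≅ ℤ^1 ⊕ ℤ/2 ⊕ ℤ/4 ⊕ ℤ/4

Derivation:
rank_ℚ(R)=3; free=4−3=1
SNF(R) diag = [2, 4, 4] → torsion [2, 4, 4]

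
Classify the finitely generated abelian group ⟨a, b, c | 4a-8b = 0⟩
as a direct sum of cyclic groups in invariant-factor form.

rank_ℚ(R)=1; free=3−1=2
SNF(R) diag = [4] → torsion [4]

Answer: M ≅ ℤ^2 ⊕ ℤ/4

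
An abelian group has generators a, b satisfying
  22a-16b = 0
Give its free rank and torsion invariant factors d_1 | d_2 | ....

Answer: M ≅ ℤ^1 ⊕ ℤ/2

Derivation:
rank_ℚ(R)=1; free=2−1=1
SNF(R) diag = [2] → torsion [2]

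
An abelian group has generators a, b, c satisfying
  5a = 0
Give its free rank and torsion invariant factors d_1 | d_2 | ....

rank_ℚ(R)=1; free=3−1=2
SNF(R) diag = [5] → torsion [5]

Answer: M ≅ ℤ^2 ⊕ ℤ/5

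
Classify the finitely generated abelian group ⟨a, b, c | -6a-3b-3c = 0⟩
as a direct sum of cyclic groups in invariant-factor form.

Answer: M ≅ ℤ^2 ⊕ ℤ/3

Derivation:
rank_ℚ(R)=1; free=3−1=2
SNF(R) diag = [3] → torsion [3]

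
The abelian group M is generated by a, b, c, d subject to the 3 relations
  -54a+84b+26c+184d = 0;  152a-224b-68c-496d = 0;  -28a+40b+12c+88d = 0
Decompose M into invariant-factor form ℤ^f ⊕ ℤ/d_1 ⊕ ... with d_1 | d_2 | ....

rank_ℚ(R)=3; free=4−3=1
SNF(R) diag = [2, 4, 8] → torsion [2, 4, 8]

Answer: M ≅ ℤ^1 ⊕ ℤ/2 ⊕ ℤ/4 ⊕ ℤ/8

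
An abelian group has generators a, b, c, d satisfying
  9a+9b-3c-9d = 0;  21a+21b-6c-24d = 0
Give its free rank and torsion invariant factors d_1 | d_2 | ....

Answer: M ≅ ℤ^2 ⊕ ℤ/3 ⊕ ℤ/3

Derivation:
rank_ℚ(R)=2; free=4−2=2
SNF(R) diag = [3, 3] → torsion [3, 3]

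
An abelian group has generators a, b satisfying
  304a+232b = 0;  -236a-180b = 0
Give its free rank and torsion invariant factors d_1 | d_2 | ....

rank_ℚ(R)=2; free=2−2=0
SNF(R) diag = [4, 8] → torsion [4, 8]

Answer: M ≅ ℤ/4 ⊕ ℤ/8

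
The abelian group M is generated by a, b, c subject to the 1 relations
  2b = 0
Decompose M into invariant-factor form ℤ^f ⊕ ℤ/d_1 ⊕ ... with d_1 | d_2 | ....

Answer: M ≅ ℤ^2 ⊕ ℤ/2

Derivation:
rank_ℚ(R)=1; free=3−1=2
SNF(R) diag = [2] → torsion [2]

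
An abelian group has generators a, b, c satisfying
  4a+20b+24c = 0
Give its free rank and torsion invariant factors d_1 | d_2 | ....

rank_ℚ(R)=1; free=3−1=2
SNF(R) diag = [4] → torsion [4]

Answer: M ≅ ℤ^2 ⊕ ℤ/4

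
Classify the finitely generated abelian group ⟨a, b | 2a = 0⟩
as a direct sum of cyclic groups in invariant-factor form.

Answer: M ≅ ℤ^1 ⊕ ℤ/2

Derivation:
rank_ℚ(R)=1; free=2−1=1
SNF(R) diag = [2] → torsion [2]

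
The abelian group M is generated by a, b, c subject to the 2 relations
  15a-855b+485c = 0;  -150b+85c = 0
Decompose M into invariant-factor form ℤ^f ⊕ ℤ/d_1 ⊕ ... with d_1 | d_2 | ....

rank_ℚ(R)=2; free=3−2=1
SNF(R) diag = [5, 15] → torsion [5, 15]

Answer: M ≅ ℤ^1 ⊕ ℤ/5 ⊕ ℤ/15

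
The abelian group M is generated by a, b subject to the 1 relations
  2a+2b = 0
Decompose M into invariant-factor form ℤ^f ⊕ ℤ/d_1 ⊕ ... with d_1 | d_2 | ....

rank_ℚ(R)=1; free=2−1=1
SNF(R) diag = [2] → torsion [2]

Answer: M ≅ ℤ^1 ⊕ ℤ/2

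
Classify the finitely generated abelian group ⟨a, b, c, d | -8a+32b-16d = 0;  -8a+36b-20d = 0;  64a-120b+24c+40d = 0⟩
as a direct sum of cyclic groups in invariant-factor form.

rank_ℚ(R)=3; free=4−3=1
SNF(R) diag = [4, 8, 24] → torsion [4, 8, 24]

Answer: M ≅ ℤ^1 ⊕ ℤ/4 ⊕ ℤ/8 ⊕ ℤ/24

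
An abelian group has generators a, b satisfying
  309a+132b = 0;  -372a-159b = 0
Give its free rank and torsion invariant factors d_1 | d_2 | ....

rank_ℚ(R)=2; free=2−2=0
SNF(R) diag = [3, 9] → torsion [3, 9]

Answer: M ≅ ℤ/3 ⊕ ℤ/9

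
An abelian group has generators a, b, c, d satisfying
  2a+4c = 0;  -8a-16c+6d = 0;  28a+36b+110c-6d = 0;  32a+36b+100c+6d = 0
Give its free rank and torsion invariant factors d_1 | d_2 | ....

Answer: M ≅ ℤ/2 ⊕ ℤ/6 ⊕ ℤ/18 ⊕ ℤ/36

Derivation:
rank_ℚ(R)=4; free=4−4=0
SNF(R) diag = [2, 6, 18, 36] → torsion [2, 6, 18, 36]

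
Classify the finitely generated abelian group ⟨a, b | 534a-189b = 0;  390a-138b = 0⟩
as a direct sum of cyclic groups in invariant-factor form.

Answer: M ≅ ℤ/3 ⊕ ℤ/6

Derivation:
rank_ℚ(R)=2; free=2−2=0
SNF(R) diag = [3, 6] → torsion [3, 6]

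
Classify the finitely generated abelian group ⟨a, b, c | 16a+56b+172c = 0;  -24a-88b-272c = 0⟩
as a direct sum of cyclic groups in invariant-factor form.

rank_ℚ(R)=2; free=3−2=1
SNF(R) diag = [4, 8] → torsion [4, 8]

Answer: M ≅ ℤ^1 ⊕ ℤ/4 ⊕ ℤ/8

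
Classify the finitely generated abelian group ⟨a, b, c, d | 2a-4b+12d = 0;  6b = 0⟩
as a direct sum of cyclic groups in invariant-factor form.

rank_ℚ(R)=2; free=4−2=2
SNF(R) diag = [2, 6] → torsion [2, 6]

Answer: M ≅ ℤ^2 ⊕ ℤ/2 ⊕ ℤ/6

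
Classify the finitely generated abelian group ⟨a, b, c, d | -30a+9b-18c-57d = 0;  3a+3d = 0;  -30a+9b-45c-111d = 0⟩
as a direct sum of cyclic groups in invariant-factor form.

rank_ℚ(R)=3; free=4−3=1
SNF(R) diag = [3, 9, 27] → torsion [3, 9, 27]

Answer: M ≅ ℤ^1 ⊕ ℤ/3 ⊕ ℤ/9 ⊕ ℤ/27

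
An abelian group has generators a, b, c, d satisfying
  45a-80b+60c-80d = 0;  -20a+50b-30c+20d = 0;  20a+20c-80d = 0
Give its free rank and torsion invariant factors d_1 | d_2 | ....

Answer: M ≅ ℤ^1 ⊕ ℤ/5 ⊕ ℤ/10 ⊕ ℤ/20

Derivation:
rank_ℚ(R)=3; free=4−3=1
SNF(R) diag = [5, 10, 20] → torsion [5, 10, 20]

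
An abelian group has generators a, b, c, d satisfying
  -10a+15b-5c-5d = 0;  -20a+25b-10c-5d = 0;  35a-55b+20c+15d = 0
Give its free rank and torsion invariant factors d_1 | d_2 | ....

rank_ℚ(R)=3; free=4−3=1
SNF(R) diag = [5, 5, 5] → torsion [5, 5, 5]

Answer: M ≅ ℤ^1 ⊕ ℤ/5 ⊕ ℤ/5 ⊕ ℤ/5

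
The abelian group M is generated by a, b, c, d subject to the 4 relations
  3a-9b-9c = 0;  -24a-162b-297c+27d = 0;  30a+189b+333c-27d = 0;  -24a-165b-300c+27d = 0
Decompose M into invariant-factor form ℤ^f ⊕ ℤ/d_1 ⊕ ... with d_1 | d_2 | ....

Answer: M ≅ ℤ/3 ⊕ ℤ/3 ⊕ ℤ/9 ⊕ ℤ/27

Derivation:
rank_ℚ(R)=4; free=4−4=0
SNF(R) diag = [3, 3, 9, 27] → torsion [3, 3, 9, 27]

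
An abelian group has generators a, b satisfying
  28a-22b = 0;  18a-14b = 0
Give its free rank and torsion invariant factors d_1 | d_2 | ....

Answer: M ≅ ℤ/2 ⊕ ℤ/2

Derivation:
rank_ℚ(R)=2; free=2−2=0
SNF(R) diag = [2, 2] → torsion [2, 2]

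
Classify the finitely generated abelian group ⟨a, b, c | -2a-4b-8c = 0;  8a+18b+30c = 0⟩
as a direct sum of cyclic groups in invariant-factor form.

Answer: M ≅ ℤ^1 ⊕ ℤ/2 ⊕ ℤ/2

Derivation:
rank_ℚ(R)=2; free=3−2=1
SNF(R) diag = [2, 2] → torsion [2, 2]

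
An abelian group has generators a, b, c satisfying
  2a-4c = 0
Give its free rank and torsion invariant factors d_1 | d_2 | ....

rank_ℚ(R)=1; free=3−1=2
SNF(R) diag = [2] → torsion [2]

Answer: M ≅ ℤ^2 ⊕ ℤ/2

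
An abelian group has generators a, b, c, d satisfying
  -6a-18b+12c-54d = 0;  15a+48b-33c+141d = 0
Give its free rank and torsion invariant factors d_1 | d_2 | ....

Answer: M ≅ ℤ^2 ⊕ ℤ/3 ⊕ ℤ/6

Derivation:
rank_ℚ(R)=2; free=4−2=2
SNF(R) diag = [3, 6] → torsion [3, 6]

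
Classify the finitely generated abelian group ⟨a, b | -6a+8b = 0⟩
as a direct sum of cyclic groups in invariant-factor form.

Answer: M ≅ ℤ^1 ⊕ ℤ/2

Derivation:
rank_ℚ(R)=1; free=2−1=1
SNF(R) diag = [2] → torsion [2]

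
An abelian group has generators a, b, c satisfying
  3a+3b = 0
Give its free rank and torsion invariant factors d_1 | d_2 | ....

Answer: M ≅ ℤ^2 ⊕ ℤ/3

Derivation:
rank_ℚ(R)=1; free=3−1=2
SNF(R) diag = [3] → torsion [3]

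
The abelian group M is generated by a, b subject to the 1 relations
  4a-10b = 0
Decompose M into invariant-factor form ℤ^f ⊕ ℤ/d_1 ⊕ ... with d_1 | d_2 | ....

rank_ℚ(R)=1; free=2−1=1
SNF(R) diag = [2] → torsion [2]

Answer: M ≅ ℤ^1 ⊕ ℤ/2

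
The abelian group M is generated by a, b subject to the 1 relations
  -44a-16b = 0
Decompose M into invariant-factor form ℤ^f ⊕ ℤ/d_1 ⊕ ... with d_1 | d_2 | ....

Answer: M ≅ ℤ^1 ⊕ ℤ/4

Derivation:
rank_ℚ(R)=1; free=2−1=1
SNF(R) diag = [4] → torsion [4]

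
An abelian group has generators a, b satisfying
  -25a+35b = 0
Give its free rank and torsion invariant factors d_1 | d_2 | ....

rank_ℚ(R)=1; free=2−1=1
SNF(R) diag = [5] → torsion [5]

Answer: M ≅ ℤ^1 ⊕ ℤ/5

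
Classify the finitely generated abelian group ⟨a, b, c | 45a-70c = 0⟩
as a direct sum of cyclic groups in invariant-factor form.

Answer: M ≅ ℤ^2 ⊕ ℤ/5

Derivation:
rank_ℚ(R)=1; free=3−1=2
SNF(R) diag = [5] → torsion [5]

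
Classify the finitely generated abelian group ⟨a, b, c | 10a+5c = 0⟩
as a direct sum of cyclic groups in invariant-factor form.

Answer: M ≅ ℤ^2 ⊕ ℤ/5

Derivation:
rank_ℚ(R)=1; free=3−1=2
SNF(R) diag = [5] → torsion [5]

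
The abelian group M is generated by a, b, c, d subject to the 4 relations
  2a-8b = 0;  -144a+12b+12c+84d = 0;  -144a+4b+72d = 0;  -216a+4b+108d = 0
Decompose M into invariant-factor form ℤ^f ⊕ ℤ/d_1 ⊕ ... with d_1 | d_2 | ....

rank_ℚ(R)=4; free=4−4=0
SNF(R) diag = [2, 4, 12, 36] → torsion [2, 4, 12, 36]

Answer: M ≅ ℤ/2 ⊕ ℤ/4 ⊕ ℤ/12 ⊕ ℤ/36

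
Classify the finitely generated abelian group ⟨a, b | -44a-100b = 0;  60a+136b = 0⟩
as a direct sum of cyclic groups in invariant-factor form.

rank_ℚ(R)=2; free=2−2=0
SNF(R) diag = [4, 4] → torsion [4, 4]

Answer: M ≅ ℤ/4 ⊕ ℤ/4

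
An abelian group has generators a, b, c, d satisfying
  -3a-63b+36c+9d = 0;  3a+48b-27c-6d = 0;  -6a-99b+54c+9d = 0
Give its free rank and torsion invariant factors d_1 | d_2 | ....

rank_ℚ(R)=3; free=4−3=1
SNF(R) diag = [3, 3, 9] → torsion [3, 3, 9]

Answer: M ≅ ℤ^1 ⊕ ℤ/3 ⊕ ℤ/3 ⊕ ℤ/9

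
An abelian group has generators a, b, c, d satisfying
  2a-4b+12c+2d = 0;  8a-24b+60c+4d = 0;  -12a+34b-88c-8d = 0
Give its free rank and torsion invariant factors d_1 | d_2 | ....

rank_ℚ(R)=3; free=4−3=1
SNF(R) diag = [2, 2, 4] → torsion [2, 2, 4]

Answer: M ≅ ℤ^1 ⊕ ℤ/2 ⊕ ℤ/2 ⊕ ℤ/4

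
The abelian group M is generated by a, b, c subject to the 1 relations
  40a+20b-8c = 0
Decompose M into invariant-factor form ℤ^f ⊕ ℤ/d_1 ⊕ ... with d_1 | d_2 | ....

Answer: M ≅ ℤ^2 ⊕ ℤ/4

Derivation:
rank_ℚ(R)=1; free=3−1=2
SNF(R) diag = [4] → torsion [4]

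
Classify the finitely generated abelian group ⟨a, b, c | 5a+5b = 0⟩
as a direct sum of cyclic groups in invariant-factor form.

rank_ℚ(R)=1; free=3−1=2
SNF(R) diag = [5] → torsion [5]

Answer: M ≅ ℤ^2 ⊕ ℤ/5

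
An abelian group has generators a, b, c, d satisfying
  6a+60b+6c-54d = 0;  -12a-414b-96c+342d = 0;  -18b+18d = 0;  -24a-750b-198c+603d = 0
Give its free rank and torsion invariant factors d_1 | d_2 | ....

rank_ℚ(R)=4; free=4−4=0
SNF(R) diag = [3, 6, 18, 36] → torsion [3, 6, 18, 36]

Answer: M ≅ ℤ/3 ⊕ ℤ/6 ⊕ ℤ/18 ⊕ ℤ/36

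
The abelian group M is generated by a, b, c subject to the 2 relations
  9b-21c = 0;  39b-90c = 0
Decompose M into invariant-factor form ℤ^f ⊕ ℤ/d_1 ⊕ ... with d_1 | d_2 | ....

rank_ℚ(R)=2; free=3−2=1
SNF(R) diag = [3, 3] → torsion [3, 3]

Answer: M ≅ ℤ^1 ⊕ ℤ/3 ⊕ ℤ/3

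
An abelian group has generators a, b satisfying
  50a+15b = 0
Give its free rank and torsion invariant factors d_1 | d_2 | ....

rank_ℚ(R)=1; free=2−1=1
SNF(R) diag = [5] → torsion [5]

Answer: M ≅ ℤ^1 ⊕ ℤ/5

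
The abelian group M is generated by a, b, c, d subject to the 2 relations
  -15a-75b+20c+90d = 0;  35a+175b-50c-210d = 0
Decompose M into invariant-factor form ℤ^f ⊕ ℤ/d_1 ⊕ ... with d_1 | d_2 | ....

rank_ℚ(R)=2; free=4−2=2
SNF(R) diag = [5, 10] → torsion [5, 10]

Answer: M ≅ ℤ^2 ⊕ ℤ/5 ⊕ ℤ/10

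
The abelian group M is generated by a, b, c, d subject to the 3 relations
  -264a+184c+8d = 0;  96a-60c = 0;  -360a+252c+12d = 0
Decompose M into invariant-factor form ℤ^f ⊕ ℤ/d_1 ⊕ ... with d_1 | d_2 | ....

Answer: M ≅ ℤ^1 ⊕ ℤ/4 ⊕ ℤ/12 ⊕ ℤ/24

Derivation:
rank_ℚ(R)=3; free=4−3=1
SNF(R) diag = [4, 12, 24] → torsion [4, 12, 24]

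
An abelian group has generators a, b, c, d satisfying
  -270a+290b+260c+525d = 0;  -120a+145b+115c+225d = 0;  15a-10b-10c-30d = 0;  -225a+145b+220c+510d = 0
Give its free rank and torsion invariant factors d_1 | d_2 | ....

rank_ℚ(R)=4; free=4−4=0
SNF(R) diag = [5, 15, 45, 135] → torsion [5, 15, 45, 135]

Answer: M ≅ ℤ/5 ⊕ ℤ/15 ⊕ ℤ/45 ⊕ ℤ/135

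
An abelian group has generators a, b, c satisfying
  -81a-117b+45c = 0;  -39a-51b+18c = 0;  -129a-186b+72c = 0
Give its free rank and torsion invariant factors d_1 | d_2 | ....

rank_ℚ(R)=3; free=3−3=0
SNF(R) diag = [3, 9, 9] → torsion [3, 9, 9]

Answer: M ≅ ℤ/3 ⊕ ℤ/9 ⊕ ℤ/9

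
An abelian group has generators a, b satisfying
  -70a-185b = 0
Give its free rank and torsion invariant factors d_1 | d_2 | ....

rank_ℚ(R)=1; free=2−1=1
SNF(R) diag = [5] → torsion [5]

Answer: M ≅ ℤ^1 ⊕ ℤ/5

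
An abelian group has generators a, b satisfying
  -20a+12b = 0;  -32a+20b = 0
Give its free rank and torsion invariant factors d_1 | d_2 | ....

Answer: M ≅ ℤ/4 ⊕ ℤ/4

Derivation:
rank_ℚ(R)=2; free=2−2=0
SNF(R) diag = [4, 4] → torsion [4, 4]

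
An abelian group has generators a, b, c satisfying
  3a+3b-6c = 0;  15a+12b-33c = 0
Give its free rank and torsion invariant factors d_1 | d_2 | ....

Answer: M ≅ ℤ^1 ⊕ ℤ/3 ⊕ ℤ/3

Derivation:
rank_ℚ(R)=2; free=3−2=1
SNF(R) diag = [3, 3] → torsion [3, 3]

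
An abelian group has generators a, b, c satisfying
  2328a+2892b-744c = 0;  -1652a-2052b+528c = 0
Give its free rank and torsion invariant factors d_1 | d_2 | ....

rank_ℚ(R)=2; free=3−2=1
SNF(R) diag = [4, 12] → torsion [4, 12]

Answer: M ≅ ℤ^1 ⊕ ℤ/4 ⊕ ℤ/12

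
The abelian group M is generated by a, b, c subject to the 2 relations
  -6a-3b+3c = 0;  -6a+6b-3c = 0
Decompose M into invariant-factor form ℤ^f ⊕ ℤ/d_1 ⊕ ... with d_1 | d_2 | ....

rank_ℚ(R)=2; free=3−2=1
SNF(R) diag = [3, 3] → torsion [3, 3]

Answer: M ≅ ℤ^1 ⊕ ℤ/3 ⊕ ℤ/3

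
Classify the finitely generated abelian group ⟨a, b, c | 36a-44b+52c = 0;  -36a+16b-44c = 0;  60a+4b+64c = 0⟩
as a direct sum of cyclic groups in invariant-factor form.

Answer: M ≅ ℤ/4 ⊕ ℤ/12 ⊕ ℤ/12

Derivation:
rank_ℚ(R)=3; free=3−3=0
SNF(R) diag = [4, 12, 12] → torsion [4, 12, 12]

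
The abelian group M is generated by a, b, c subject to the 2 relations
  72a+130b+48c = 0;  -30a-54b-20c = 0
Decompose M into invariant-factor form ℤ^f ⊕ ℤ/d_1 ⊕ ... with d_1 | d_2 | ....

rank_ℚ(R)=2; free=3−2=1
SNF(R) diag = [2, 2] → torsion [2, 2]

Answer: M ≅ ℤ^1 ⊕ ℤ/2 ⊕ ℤ/2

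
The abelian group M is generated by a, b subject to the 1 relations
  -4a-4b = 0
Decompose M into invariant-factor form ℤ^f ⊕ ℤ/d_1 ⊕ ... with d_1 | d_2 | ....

rank_ℚ(R)=1; free=2−1=1
SNF(R) diag = [4] → torsion [4]

Answer: M ≅ ℤ^1 ⊕ ℤ/4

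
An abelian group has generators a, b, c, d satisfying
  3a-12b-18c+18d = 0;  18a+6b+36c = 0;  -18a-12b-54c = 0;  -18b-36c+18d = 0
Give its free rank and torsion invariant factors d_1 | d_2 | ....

rank_ℚ(R)=4; free=4−4=0
SNF(R) diag = [3, 6, 18, 18] → torsion [3, 6, 18, 18]

Answer: M ≅ ℤ/3 ⊕ ℤ/6 ⊕ ℤ/18 ⊕ ℤ/18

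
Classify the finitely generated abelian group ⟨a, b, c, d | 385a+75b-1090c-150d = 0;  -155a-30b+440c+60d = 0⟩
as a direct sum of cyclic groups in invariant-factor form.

Answer: M ≅ ℤ^2 ⊕ ℤ/5 ⊕ ℤ/15

Derivation:
rank_ℚ(R)=2; free=4−2=2
SNF(R) diag = [5, 15] → torsion [5, 15]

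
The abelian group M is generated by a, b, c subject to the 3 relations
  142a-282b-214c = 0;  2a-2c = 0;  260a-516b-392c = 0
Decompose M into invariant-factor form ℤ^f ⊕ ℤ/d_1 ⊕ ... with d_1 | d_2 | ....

rank_ℚ(R)=3; free=3−3=0
SNF(R) diag = [2, 6, 12] → torsion [2, 6, 12]

Answer: M ≅ ℤ/2 ⊕ ℤ/6 ⊕ ℤ/12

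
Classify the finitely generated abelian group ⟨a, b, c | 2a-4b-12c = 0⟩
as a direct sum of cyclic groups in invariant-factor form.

rank_ℚ(R)=1; free=3−1=2
SNF(R) diag = [2] → torsion [2]

Answer: M ≅ ℤ^2 ⊕ ℤ/2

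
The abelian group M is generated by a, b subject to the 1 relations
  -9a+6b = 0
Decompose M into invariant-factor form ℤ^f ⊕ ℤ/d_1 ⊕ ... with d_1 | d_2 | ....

rank_ℚ(R)=1; free=2−1=1
SNF(R) diag = [3] → torsion [3]

Answer: M ≅ ℤ^1 ⊕ ℤ/3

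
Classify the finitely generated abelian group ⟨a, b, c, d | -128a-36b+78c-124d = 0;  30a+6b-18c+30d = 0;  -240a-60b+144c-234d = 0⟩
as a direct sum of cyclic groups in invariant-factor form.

rank_ℚ(R)=3; free=4−3=1
SNF(R) diag = [2, 6, 18] → torsion [2, 6, 18]

Answer: M ≅ ℤ^1 ⊕ ℤ/2 ⊕ ℤ/6 ⊕ ℤ/18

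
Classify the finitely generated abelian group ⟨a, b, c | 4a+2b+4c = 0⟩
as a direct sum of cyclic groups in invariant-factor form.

Answer: M ≅ ℤ^2 ⊕ ℤ/2

Derivation:
rank_ℚ(R)=1; free=3−1=2
SNF(R) diag = [2] → torsion [2]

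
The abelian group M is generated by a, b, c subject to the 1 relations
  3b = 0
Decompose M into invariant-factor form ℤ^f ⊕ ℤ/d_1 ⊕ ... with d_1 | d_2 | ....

rank_ℚ(R)=1; free=3−1=2
SNF(R) diag = [3] → torsion [3]

Answer: M ≅ ℤ^2 ⊕ ℤ/3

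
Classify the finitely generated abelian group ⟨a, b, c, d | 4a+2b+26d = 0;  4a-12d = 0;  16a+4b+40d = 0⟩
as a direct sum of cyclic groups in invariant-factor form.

rank_ℚ(R)=3; free=4−3=1
SNF(R) diag = [2, 4, 12] → torsion [2, 4, 12]

Answer: M ≅ ℤ^1 ⊕ ℤ/2 ⊕ ℤ/4 ⊕ ℤ/12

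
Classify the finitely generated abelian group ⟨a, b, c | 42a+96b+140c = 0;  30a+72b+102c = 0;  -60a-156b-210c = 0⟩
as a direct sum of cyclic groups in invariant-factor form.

Answer: M ≅ ℤ/2 ⊕ ℤ/6 ⊕ ℤ/12

Derivation:
rank_ℚ(R)=3; free=3−3=0
SNF(R) diag = [2, 6, 12] → torsion [2, 6, 12]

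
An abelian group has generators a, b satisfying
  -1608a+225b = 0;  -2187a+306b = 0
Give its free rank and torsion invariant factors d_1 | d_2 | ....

rank_ℚ(R)=2; free=2−2=0
SNF(R) diag = [3, 9] → torsion [3, 9]

Answer: M ≅ ℤ/3 ⊕ ℤ/9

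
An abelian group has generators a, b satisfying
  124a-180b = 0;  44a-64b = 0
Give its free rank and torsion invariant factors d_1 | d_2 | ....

rank_ℚ(R)=2; free=2−2=0
SNF(R) diag = [4, 4] → torsion [4, 4]

Answer: M ≅ ℤ/4 ⊕ ℤ/4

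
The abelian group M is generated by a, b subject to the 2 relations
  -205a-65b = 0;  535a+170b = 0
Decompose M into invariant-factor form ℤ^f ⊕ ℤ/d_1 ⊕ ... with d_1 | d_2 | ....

Answer: M ≅ ℤ/5 ⊕ ℤ/15

Derivation:
rank_ℚ(R)=2; free=2−2=0
SNF(R) diag = [5, 15] → torsion [5, 15]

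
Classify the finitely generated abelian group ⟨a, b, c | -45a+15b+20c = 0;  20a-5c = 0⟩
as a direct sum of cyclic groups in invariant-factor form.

Answer: M ≅ ℤ^1 ⊕ ℤ/5 ⊕ ℤ/5

Derivation:
rank_ℚ(R)=2; free=3−2=1
SNF(R) diag = [5, 5] → torsion [5, 5]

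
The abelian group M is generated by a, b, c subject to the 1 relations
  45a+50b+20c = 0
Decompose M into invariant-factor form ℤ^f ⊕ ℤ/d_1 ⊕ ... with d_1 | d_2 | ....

rank_ℚ(R)=1; free=3−1=2
SNF(R) diag = [5] → torsion [5]

Answer: M ≅ ℤ^2 ⊕ ℤ/5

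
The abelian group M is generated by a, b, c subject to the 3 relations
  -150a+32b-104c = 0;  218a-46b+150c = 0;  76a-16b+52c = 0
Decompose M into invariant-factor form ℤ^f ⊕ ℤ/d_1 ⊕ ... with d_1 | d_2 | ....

rank_ℚ(R)=3; free=3−3=0
SNF(R) diag = [2, 2, 4] → torsion [2, 2, 4]

Answer: M ≅ ℤ/2 ⊕ ℤ/2 ⊕ ℤ/4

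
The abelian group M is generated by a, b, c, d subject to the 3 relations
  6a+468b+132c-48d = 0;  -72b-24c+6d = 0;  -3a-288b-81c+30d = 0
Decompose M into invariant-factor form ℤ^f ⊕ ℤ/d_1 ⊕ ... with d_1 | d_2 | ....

Answer: M ≅ ℤ^1 ⊕ ℤ/3 ⊕ ℤ/6 ⊕ ℤ/18

Derivation:
rank_ℚ(R)=3; free=4−3=1
SNF(R) diag = [3, 6, 18] → torsion [3, 6, 18]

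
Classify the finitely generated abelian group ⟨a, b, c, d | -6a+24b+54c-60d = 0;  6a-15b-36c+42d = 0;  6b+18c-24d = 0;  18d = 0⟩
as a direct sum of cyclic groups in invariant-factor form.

rank_ℚ(R)=4; free=4−4=0
SNF(R) diag = [3, 6, 18, 18] → torsion [3, 6, 18, 18]

Answer: M ≅ ℤ/3 ⊕ ℤ/6 ⊕ ℤ/18 ⊕ ℤ/18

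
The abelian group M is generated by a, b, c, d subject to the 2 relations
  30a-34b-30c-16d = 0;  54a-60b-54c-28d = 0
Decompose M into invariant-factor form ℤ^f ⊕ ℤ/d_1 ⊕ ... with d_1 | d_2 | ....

Answer: M ≅ ℤ^2 ⊕ ℤ/2 ⊕ ℤ/2

Derivation:
rank_ℚ(R)=2; free=4−2=2
SNF(R) diag = [2, 2] → torsion [2, 2]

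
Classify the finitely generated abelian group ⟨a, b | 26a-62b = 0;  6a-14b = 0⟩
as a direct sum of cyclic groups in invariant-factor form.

Answer: M ≅ ℤ/2 ⊕ ℤ/4

Derivation:
rank_ℚ(R)=2; free=2−2=0
SNF(R) diag = [2, 4] → torsion [2, 4]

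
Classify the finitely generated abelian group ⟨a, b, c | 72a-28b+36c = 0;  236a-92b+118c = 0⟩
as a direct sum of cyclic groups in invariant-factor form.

rank_ℚ(R)=2; free=3−2=1
SNF(R) diag = [2, 4] → torsion [2, 4]

Answer: M ≅ ℤ^1 ⊕ ℤ/2 ⊕ ℤ/4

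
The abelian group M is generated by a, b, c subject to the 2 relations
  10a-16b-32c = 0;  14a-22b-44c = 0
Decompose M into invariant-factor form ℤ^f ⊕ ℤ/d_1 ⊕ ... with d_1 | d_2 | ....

rank_ℚ(R)=2; free=3−2=1
SNF(R) diag = [2, 2] → torsion [2, 2]

Answer: M ≅ ℤ^1 ⊕ ℤ/2 ⊕ ℤ/2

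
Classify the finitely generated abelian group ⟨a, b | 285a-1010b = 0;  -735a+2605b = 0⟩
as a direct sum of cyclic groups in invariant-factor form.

Answer: M ≅ ℤ/5 ⊕ ℤ/15

Derivation:
rank_ℚ(R)=2; free=2−2=0
SNF(R) diag = [5, 15] → torsion [5, 15]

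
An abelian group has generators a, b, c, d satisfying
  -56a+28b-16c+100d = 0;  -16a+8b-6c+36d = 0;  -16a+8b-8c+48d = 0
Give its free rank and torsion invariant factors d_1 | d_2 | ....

rank_ℚ(R)=3; free=4−3=1
SNF(R) diag = [2, 4, 8] → torsion [2, 4, 8]

Answer: M ≅ ℤ^1 ⊕ ℤ/2 ⊕ ℤ/4 ⊕ ℤ/8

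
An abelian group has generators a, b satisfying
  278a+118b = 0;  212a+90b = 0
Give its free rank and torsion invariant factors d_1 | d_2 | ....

Answer: M ≅ ℤ/2 ⊕ ℤ/2

Derivation:
rank_ℚ(R)=2; free=2−2=0
SNF(R) diag = [2, 2] → torsion [2, 2]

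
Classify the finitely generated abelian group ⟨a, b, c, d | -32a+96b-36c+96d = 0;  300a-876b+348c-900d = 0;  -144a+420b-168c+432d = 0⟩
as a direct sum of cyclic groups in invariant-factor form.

Answer: M ≅ ℤ^1 ⊕ ℤ/4 ⊕ ℤ/12 ⊕ ℤ/12

Derivation:
rank_ℚ(R)=3; free=4−3=1
SNF(R) diag = [4, 12, 12] → torsion [4, 12, 12]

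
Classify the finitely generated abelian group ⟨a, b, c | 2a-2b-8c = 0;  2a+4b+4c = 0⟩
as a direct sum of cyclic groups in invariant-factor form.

Answer: M ≅ ℤ^1 ⊕ ℤ/2 ⊕ ℤ/6

Derivation:
rank_ℚ(R)=2; free=3−2=1
SNF(R) diag = [2, 6] → torsion [2, 6]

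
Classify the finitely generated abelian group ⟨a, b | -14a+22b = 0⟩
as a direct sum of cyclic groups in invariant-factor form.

Answer: M ≅ ℤ^1 ⊕ ℤ/2

Derivation:
rank_ℚ(R)=1; free=2−1=1
SNF(R) diag = [2] → torsion [2]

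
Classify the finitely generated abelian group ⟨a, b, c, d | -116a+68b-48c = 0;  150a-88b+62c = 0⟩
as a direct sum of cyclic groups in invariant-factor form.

rank_ℚ(R)=2; free=4−2=2
SNF(R) diag = [2, 4] → torsion [2, 4]

Answer: M ≅ ℤ^2 ⊕ ℤ/2 ⊕ ℤ/4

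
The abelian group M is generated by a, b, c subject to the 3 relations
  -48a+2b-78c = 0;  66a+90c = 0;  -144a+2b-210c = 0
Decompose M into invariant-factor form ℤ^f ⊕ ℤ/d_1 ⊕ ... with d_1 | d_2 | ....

Answer: M ≅ ℤ/2 ⊕ ℤ/6 ⊕ ℤ/12

Derivation:
rank_ℚ(R)=3; free=3−3=0
SNF(R) diag = [2, 6, 12] → torsion [2, 6, 12]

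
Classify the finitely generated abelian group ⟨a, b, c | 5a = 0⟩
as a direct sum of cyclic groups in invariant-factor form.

rank_ℚ(R)=1; free=3−1=2
SNF(R) diag = [5] → torsion [5]

Answer: M ≅ ℤ^2 ⊕ ℤ/5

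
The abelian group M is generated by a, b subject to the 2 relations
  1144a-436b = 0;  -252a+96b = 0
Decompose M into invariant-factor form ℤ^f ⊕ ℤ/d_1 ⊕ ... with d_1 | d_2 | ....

rank_ℚ(R)=2; free=2−2=0
SNF(R) diag = [4, 12] → torsion [4, 12]

Answer: M ≅ ℤ/4 ⊕ ℤ/12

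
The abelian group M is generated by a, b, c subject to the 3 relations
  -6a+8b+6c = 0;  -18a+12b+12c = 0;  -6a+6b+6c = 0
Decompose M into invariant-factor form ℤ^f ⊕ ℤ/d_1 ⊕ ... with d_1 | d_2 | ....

rank_ℚ(R)=3; free=3−3=0
SNF(R) diag = [2, 6, 6] → torsion [2, 6, 6]

Answer: M ≅ ℤ/2 ⊕ ℤ/6 ⊕ ℤ/6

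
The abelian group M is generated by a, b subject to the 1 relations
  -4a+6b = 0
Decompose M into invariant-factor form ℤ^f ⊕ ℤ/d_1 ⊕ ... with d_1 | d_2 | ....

rank_ℚ(R)=1; free=2−1=1
SNF(R) diag = [2] → torsion [2]

Answer: M ≅ ℤ^1 ⊕ ℤ/2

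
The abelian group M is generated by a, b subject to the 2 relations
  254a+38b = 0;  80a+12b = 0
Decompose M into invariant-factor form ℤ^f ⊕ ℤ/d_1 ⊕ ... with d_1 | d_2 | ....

rank_ℚ(R)=2; free=2−2=0
SNF(R) diag = [2, 4] → torsion [2, 4]

Answer: M ≅ ℤ/2 ⊕ ℤ/4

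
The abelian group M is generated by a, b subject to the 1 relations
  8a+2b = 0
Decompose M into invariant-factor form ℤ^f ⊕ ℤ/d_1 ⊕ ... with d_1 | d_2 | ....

rank_ℚ(R)=1; free=2−1=1
SNF(R) diag = [2] → torsion [2]

Answer: M ≅ ℤ^1 ⊕ ℤ/2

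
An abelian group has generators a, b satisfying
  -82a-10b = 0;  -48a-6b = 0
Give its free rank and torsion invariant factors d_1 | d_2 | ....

rank_ℚ(R)=2; free=2−2=0
SNF(R) diag = [2, 6] → torsion [2, 6]

Answer: M ≅ ℤ/2 ⊕ ℤ/6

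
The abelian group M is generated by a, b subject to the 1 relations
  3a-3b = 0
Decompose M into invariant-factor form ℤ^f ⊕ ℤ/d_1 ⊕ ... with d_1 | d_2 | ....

Answer: M ≅ ℤ^1 ⊕ ℤ/3

Derivation:
rank_ℚ(R)=1; free=2−1=1
SNF(R) diag = [3] → torsion [3]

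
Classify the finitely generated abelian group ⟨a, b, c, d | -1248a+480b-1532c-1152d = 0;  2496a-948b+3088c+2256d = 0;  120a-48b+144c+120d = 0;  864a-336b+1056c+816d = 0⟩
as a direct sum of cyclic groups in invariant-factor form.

rank_ℚ(R)=4; free=4−4=0
SNF(R) diag = [4, 12, 24, 48] → torsion [4, 12, 24, 48]

Answer: M ≅ ℤ/4 ⊕ ℤ/12 ⊕ ℤ/24 ⊕ ℤ/48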